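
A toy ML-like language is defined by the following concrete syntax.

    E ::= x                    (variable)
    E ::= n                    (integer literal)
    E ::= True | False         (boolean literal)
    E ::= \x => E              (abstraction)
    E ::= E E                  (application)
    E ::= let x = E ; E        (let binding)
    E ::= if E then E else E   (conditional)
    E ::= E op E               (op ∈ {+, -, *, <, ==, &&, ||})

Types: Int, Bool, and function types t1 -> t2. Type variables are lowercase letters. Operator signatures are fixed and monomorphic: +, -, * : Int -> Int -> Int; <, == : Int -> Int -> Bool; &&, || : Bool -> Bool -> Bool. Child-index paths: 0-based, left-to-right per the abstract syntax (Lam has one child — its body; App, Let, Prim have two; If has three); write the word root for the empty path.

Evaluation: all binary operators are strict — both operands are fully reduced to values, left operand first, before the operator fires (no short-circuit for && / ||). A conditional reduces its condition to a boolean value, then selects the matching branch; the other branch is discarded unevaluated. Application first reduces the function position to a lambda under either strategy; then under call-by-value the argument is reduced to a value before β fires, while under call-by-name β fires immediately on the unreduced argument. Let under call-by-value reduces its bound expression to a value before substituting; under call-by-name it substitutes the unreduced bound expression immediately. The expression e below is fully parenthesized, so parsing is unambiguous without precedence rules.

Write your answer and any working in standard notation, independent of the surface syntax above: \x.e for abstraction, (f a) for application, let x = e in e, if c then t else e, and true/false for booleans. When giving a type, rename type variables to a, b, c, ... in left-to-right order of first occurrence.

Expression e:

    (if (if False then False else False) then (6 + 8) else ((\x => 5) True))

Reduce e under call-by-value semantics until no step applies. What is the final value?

Answer: 5

Derivation:
step 0: (if (if false then false else false) then (6 + 8) else ((\x.5) true))
step 1: [if@0] (if false then (6 + 8) else ((\x.5) true))
step 2: [if@root] ((\x.5) true)
step 3: [beta@root] 5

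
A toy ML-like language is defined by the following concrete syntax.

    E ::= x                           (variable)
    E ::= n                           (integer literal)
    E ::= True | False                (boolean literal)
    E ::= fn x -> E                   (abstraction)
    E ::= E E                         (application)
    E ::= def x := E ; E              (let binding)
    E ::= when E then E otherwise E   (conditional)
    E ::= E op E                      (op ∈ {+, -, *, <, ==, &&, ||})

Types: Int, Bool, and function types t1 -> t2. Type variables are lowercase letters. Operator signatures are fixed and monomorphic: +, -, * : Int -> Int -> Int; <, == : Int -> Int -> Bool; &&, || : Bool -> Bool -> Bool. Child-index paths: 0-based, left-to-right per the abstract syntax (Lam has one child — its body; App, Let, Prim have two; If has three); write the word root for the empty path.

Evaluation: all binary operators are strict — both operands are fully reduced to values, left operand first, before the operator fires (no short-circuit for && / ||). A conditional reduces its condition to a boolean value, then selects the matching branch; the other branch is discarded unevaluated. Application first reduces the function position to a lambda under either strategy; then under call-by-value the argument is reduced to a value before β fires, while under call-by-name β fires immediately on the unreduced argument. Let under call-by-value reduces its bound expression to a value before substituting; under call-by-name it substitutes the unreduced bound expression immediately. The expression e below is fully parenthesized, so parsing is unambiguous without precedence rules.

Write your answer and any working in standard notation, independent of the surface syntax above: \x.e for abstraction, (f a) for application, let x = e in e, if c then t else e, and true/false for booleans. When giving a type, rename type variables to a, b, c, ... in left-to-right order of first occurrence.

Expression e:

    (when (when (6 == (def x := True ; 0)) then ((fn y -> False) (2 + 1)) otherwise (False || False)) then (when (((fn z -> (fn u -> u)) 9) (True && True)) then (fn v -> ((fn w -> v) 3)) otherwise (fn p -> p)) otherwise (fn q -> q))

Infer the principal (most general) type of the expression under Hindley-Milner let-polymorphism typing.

Working:
  unify Int ~ Int
let x : Bool
  unify Int ~ Int
  unify Bool ~ Bool
\y._ : a -> Bool
  unify Int ~ Int
  unify Int ~ Int
  unify a -> Bool ~ Int -> b
  unify a ~ Int
  unify Bool ~ b
_ _ : Bool
  unify Bool ~ Bool
  unify Bool ~ Bool
  unify Bool ~ Bool
  unify Bool ~ Bool
u : d
\u._ : d -> d
\z._ : c -> d -> d
  unify c -> d -> d ~ Int -> e
  unify c ~ Int
  unify d -> d ~ e
_ _ : d -> d
  unify Bool ~ Bool
  unify Bool ~ Bool
  unify d -> d ~ Bool -> f
  unify d ~ Bool
  unify Bool ~ f
_ _ : Bool
  unify Bool ~ Bool
v : g
\w._ : h -> g
  unify h -> g ~ Int -> i
  unify h ~ Int
  unify g ~ i
_ _ : i
\v._ : i -> i
p : j
\p._ : j -> j
  unify i -> i ~ j -> j
  unify i ~ j
  unify j ~ j
q : k
\q._ : k -> k
  unify j -> j ~ k -> k
  unify j ~ k
  unify k ~ k

Answer: a -> a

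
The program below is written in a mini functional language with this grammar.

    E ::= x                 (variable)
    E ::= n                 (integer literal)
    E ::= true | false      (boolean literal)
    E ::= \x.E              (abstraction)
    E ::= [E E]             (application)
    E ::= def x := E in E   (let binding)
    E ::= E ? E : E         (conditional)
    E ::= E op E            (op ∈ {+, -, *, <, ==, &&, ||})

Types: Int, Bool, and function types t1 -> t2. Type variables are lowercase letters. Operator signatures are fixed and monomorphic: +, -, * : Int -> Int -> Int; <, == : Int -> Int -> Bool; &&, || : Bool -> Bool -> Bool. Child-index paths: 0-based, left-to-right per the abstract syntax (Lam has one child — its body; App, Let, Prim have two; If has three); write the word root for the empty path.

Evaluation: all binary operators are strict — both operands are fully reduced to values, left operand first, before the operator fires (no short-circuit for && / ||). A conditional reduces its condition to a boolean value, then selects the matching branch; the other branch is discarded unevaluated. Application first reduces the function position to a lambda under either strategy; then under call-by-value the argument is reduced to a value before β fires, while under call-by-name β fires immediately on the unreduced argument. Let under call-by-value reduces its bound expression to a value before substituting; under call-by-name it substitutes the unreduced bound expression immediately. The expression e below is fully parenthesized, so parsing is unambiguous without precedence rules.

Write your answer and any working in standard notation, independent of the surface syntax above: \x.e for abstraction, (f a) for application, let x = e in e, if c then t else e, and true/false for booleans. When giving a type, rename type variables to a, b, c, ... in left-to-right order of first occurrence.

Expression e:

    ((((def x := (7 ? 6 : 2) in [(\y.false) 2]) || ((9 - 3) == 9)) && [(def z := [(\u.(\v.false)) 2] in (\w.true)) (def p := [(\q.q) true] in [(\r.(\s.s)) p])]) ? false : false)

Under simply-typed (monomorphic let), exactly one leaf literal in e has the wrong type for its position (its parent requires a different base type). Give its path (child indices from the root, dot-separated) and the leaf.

Answer: 0.0.0.0.0 : 7

Working:
  unify Int ~ Bool
  FAIL: mismatch Int ~ Bool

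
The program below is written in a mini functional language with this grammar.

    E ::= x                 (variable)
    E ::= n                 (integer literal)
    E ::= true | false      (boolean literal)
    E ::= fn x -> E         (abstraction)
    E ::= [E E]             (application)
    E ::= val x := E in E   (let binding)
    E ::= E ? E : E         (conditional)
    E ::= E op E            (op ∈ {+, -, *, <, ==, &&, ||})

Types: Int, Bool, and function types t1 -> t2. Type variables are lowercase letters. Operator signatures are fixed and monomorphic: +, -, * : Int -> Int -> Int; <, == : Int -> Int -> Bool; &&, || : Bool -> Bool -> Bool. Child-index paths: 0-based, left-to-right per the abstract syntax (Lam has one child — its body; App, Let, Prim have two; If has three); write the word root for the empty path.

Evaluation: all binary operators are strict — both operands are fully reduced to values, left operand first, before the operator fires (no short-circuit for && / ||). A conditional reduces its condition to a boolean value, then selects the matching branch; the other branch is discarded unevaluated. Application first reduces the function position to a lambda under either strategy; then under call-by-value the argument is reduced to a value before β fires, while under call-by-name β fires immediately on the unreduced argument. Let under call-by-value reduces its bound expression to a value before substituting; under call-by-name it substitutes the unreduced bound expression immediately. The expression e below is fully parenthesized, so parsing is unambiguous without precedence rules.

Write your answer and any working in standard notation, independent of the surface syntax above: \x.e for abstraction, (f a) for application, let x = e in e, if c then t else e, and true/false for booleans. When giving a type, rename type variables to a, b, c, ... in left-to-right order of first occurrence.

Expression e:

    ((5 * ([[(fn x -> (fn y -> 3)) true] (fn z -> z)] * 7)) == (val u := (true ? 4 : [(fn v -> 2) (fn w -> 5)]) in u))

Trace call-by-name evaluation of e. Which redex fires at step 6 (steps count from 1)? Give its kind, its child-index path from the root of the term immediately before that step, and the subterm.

Answer: if at 1 : (if true then 4 else ((\v.2) (\w.5)))

Derivation:
step 0: ((5 * ((((\x.(\y.3)) true) (\z.z)) * 7)) == (let u = (if true then 4 else ((\v.2) (\w.5))) in u))
step 1: [beta@0.1.0.0] ((5 * (((\y.3) (\z.z)) * 7)) == (let u = (if true then 4 else ((\v.2) (\w.5))) in u))
step 2: [beta@0.1.0] ((5 * (3 * 7)) == (let u = (if true then 4 else ((\v.2) (\w.5))) in u))
step 3: [delta@0.1] ((5 * 21) == (let u = (if true then 4 else ((\v.2) (\w.5))) in u))
step 4: [delta@0] (105 == (let u = (if true then 4 else ((\v.2) (\w.5))) in u))
step 5: [let@1] (105 == (if true then 4 else ((\v.2) (\w.5))))
step 6: [if@1] (105 == 4)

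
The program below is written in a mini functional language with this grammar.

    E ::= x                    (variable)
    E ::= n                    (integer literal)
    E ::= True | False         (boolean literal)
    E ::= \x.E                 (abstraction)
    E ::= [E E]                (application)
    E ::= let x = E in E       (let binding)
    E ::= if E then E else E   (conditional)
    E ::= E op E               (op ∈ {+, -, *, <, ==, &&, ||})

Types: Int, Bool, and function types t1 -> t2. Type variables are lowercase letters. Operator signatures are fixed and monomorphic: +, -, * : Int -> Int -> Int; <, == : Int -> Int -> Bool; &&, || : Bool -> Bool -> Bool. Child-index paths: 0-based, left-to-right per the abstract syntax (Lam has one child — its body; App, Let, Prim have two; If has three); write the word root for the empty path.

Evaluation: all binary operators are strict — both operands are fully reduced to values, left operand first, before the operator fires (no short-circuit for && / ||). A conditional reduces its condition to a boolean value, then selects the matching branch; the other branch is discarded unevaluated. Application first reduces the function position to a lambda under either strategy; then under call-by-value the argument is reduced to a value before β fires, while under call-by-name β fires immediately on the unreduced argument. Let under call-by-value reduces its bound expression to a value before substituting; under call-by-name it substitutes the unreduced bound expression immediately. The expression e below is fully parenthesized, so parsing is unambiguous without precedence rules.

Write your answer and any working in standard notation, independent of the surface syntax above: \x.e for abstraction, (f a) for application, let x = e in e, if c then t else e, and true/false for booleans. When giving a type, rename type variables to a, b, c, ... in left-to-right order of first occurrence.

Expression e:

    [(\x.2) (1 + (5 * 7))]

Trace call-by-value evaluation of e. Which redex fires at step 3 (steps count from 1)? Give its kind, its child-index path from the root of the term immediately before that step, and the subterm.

Answer: beta at root : ((\x.2) 36)

Working:
step 0: ((\x.2) (1 + (5 * 7)))
step 1: [delta@1.1] ((\x.2) (1 + 35))
step 2: [delta@1] ((\x.2) 36)
step 3: [beta@root] 2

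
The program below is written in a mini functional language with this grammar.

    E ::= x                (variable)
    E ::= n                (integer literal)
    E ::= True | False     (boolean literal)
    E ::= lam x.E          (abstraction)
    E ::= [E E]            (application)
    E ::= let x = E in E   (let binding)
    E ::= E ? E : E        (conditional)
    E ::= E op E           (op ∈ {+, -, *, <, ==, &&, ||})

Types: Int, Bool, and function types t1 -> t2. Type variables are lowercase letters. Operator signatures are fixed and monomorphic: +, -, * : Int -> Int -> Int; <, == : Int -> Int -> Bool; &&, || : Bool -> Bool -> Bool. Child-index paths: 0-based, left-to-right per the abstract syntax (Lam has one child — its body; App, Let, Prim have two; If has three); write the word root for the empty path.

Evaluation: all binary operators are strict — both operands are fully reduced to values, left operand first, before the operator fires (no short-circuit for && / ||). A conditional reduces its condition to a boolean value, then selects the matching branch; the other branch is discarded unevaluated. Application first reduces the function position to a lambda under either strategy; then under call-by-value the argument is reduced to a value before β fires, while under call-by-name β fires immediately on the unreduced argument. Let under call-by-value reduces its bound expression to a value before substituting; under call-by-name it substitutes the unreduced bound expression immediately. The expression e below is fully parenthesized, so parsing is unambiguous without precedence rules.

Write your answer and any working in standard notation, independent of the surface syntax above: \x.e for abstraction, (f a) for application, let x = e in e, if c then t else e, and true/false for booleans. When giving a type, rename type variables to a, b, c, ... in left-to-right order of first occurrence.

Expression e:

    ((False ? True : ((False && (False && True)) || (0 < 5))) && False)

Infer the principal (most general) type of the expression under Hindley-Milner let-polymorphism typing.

Trace:
  unify Bool ~ Bool
  unify Bool ~ Bool
  unify Bool ~ Bool
  unify Bool ~ Bool
  unify Bool ~ Bool
  unify Bool ~ Bool
  unify Int ~ Int
  unify Int ~ Int
  unify Bool ~ Bool
  unify Bool ~ Bool
  unify Bool ~ Bool
  unify Bool ~ Bool

Answer: Bool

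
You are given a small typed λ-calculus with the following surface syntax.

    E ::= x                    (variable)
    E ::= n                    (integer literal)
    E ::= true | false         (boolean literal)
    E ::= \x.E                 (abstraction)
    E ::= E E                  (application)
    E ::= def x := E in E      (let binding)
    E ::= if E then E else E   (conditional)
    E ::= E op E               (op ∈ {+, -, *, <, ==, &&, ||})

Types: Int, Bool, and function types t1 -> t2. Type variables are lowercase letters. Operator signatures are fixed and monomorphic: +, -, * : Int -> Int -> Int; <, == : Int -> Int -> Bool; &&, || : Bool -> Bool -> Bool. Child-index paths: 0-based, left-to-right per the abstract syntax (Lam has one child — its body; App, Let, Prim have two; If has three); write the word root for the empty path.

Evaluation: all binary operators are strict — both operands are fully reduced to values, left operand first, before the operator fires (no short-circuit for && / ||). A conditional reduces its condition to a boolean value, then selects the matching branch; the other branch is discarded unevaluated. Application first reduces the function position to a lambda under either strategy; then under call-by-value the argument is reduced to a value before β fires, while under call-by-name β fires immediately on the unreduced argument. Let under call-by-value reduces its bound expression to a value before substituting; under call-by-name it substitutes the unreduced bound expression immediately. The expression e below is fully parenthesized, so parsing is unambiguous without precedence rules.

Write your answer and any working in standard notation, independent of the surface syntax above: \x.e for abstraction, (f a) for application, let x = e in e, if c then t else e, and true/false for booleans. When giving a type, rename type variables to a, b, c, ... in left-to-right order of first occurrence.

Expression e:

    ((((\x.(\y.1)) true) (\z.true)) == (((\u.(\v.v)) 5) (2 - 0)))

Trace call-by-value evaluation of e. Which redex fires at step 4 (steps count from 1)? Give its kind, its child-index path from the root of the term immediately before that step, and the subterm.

Answer: delta at 1.1 : (2 - 0)

Trace:
step 0: ((((\x.(\y.1)) true) (\z.true)) == (((\u.(\v.v)) 5) (2 - 0)))
step 1: [beta@0.0] (((\y.1) (\z.true)) == (((\u.(\v.v)) 5) (2 - 0)))
step 2: [beta@0] (1 == (((\u.(\v.v)) 5) (2 - 0)))
step 3: [beta@1.0] (1 == ((\v.v) (2 - 0)))
step 4: [delta@1.1] (1 == ((\v.v) 2))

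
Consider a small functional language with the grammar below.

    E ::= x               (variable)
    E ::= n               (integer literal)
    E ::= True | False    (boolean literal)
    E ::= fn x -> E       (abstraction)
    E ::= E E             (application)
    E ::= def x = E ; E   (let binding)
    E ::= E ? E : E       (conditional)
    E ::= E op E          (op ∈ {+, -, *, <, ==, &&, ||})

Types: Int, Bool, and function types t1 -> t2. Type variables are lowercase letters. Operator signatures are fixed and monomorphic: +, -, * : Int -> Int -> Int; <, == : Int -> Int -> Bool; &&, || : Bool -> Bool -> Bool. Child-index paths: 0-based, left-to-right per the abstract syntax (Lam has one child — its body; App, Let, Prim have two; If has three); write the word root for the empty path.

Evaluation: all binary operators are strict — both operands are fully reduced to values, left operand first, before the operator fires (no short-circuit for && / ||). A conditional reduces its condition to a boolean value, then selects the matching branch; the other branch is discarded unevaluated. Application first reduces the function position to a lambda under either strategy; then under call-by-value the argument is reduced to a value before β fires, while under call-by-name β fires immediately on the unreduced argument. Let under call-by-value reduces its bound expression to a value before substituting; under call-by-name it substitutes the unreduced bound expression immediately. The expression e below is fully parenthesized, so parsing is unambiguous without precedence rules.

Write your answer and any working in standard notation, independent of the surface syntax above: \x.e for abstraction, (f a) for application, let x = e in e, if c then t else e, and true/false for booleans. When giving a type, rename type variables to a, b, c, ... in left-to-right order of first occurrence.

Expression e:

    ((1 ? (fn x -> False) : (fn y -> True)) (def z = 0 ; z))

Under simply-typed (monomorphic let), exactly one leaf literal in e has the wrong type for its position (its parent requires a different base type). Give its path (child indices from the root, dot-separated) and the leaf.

Answer: 0.0 : 1

Trace:
  unify Int ~ Bool
  FAIL: mismatch Int ~ Bool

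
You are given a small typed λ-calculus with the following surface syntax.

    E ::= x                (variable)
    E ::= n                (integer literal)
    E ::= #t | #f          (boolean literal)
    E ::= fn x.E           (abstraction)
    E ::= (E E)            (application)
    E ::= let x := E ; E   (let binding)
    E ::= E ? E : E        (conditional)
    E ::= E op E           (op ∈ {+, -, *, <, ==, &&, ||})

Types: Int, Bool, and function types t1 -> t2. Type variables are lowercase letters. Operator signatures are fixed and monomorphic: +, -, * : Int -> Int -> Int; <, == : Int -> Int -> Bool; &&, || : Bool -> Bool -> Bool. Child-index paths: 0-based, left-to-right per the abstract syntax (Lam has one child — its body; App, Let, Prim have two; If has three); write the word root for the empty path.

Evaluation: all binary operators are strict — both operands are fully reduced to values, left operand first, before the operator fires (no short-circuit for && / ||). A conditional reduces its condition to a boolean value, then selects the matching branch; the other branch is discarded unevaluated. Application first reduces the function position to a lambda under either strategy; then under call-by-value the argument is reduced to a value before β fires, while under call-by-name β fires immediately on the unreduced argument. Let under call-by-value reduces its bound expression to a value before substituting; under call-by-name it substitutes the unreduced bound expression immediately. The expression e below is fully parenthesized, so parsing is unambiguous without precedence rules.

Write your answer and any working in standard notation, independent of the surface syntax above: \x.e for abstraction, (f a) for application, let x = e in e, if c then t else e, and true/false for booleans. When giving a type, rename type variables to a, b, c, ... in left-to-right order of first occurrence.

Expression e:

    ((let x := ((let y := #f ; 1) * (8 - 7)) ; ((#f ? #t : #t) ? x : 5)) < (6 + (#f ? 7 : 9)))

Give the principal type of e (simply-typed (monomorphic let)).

Working:
let y : Bool
  unify Int ~ Int
  unify Int ~ Int
  unify Int ~ Int
  unify Int ~ Int
let x : Int
  unify Bool ~ Bool
  unify Bool ~ Bool
  unify Bool ~ Bool
x : Int
  unify Int ~ Int
  unify Int ~ Int
  unify Int ~ Int
  unify Bool ~ Bool
  unify Int ~ Int
  unify Int ~ Int
  unify Int ~ Int

Answer: Bool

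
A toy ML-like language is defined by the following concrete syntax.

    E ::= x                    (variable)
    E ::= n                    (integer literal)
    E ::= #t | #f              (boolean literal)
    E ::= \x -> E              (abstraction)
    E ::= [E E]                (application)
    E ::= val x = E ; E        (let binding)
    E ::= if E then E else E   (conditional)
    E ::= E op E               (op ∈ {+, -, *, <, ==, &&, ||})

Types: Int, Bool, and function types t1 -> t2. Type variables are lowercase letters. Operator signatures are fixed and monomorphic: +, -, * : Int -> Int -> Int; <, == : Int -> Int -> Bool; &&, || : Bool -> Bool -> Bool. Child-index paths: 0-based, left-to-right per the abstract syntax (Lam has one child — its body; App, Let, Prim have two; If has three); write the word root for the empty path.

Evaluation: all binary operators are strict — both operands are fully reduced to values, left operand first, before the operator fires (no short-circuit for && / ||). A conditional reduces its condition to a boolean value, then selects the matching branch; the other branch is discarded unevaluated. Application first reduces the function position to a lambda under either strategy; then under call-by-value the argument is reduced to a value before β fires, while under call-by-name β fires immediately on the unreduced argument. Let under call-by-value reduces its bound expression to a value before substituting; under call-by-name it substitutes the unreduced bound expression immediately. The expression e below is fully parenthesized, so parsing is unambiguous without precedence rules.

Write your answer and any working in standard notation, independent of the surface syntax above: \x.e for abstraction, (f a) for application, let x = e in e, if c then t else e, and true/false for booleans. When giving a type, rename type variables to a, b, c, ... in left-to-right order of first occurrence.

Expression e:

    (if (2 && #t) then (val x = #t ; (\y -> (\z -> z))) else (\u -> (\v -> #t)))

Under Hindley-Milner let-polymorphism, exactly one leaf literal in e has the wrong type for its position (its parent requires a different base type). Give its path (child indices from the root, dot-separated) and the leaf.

Answer: 0.0 : 2

Derivation:
  unify Int ~ Bool
  FAIL: mismatch Int ~ Bool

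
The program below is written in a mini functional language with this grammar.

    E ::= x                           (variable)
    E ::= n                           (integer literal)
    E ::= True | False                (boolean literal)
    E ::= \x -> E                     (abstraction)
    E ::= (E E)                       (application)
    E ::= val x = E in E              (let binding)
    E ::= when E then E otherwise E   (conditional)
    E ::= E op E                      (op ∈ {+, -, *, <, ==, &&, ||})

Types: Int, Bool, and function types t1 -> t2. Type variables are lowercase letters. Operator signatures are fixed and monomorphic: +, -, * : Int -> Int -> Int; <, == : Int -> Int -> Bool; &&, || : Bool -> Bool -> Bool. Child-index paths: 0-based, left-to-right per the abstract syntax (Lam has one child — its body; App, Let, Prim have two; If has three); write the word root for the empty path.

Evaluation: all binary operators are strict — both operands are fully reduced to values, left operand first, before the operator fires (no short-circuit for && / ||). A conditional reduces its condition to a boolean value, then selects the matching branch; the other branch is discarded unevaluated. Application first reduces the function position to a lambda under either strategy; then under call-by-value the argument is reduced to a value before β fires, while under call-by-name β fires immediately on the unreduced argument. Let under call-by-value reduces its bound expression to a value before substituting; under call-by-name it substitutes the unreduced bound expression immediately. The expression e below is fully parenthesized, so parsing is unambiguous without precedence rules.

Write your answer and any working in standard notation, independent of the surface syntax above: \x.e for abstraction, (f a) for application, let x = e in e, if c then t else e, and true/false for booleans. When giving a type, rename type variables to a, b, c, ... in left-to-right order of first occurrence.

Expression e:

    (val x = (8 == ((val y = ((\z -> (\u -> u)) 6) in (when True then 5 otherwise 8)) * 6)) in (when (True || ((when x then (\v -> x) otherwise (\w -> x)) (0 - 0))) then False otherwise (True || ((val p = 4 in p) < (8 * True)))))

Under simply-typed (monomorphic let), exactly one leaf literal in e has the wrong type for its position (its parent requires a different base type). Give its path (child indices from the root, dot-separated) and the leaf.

Derivation:
  unify Int ~ Int
u : b
\u._ : b -> b
\z._ : a -> b -> b
  unify a -> b -> b ~ Int -> c
  unify a ~ Int
  unify b -> b ~ c
_ _ : b -> b
let y : b -> b
  unify Bool ~ Bool
  unify Int ~ Int
  unify Int ~ Int
  unify Int ~ Int
  unify Int ~ Int
let x : Bool
  unify Bool ~ Bool
x : Bool
  unify Bool ~ Bool
x : Bool
\v._ : d -> Bool
x : Bool
\w._ : e -> Bool
  unify d -> Bool ~ e -> Bool
  unify d ~ e
  unify Bool ~ Bool
  unify Int ~ Int
  unify Int ~ Int
  unify e -> Bool ~ Int -> f
  unify e ~ Int
  unify Bool ~ f
_ _ : Bool
  unify Bool ~ Bool
  unify Bool ~ Bool
  unify Bool ~ Bool
let p : Int
p : Int
  unify Int ~ Int
  unify Int ~ Int
  unify Bool ~ Int
  FAIL: mismatch Bool ~ Int

Answer: 1.2.1.1.1 : true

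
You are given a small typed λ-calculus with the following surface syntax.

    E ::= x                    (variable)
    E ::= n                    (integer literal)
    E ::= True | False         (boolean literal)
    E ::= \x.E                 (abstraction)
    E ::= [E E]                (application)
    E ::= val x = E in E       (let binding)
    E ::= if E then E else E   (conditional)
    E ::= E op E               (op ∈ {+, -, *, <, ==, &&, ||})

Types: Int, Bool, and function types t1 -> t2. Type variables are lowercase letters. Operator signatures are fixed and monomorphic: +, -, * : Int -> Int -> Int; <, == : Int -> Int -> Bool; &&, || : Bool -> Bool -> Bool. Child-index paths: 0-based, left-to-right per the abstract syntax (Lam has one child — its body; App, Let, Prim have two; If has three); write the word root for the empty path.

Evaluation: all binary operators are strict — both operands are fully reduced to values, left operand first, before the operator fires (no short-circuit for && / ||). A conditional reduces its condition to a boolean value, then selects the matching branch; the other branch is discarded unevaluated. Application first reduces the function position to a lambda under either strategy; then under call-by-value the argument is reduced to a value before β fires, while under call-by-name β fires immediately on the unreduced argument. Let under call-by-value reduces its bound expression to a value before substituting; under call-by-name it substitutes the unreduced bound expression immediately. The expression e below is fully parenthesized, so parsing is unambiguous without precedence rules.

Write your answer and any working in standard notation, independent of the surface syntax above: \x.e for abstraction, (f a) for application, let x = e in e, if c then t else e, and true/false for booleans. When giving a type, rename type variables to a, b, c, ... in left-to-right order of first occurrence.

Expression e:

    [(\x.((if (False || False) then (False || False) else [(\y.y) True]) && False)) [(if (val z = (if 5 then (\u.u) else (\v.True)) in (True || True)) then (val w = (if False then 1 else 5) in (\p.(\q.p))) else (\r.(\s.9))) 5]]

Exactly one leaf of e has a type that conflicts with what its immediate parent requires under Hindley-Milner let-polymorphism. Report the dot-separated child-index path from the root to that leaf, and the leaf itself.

Answer: 1.0.0.0.0 : 5

Trace:
  unify Bool ~ Bool
  unify Bool ~ Bool
  unify Bool ~ Bool
  unify Bool ~ Bool
  unify Bool ~ Bool
y : b
\y._ : b -> b
  unify b -> b ~ Bool -> c
  unify b ~ Bool
  unify Bool ~ c
_ _ : Bool
  unify Bool ~ Bool
  unify Bool ~ Bool
  unify Bool ~ Bool
\x._ : a -> Bool
  unify Int ~ Bool
  FAIL: mismatch Int ~ Bool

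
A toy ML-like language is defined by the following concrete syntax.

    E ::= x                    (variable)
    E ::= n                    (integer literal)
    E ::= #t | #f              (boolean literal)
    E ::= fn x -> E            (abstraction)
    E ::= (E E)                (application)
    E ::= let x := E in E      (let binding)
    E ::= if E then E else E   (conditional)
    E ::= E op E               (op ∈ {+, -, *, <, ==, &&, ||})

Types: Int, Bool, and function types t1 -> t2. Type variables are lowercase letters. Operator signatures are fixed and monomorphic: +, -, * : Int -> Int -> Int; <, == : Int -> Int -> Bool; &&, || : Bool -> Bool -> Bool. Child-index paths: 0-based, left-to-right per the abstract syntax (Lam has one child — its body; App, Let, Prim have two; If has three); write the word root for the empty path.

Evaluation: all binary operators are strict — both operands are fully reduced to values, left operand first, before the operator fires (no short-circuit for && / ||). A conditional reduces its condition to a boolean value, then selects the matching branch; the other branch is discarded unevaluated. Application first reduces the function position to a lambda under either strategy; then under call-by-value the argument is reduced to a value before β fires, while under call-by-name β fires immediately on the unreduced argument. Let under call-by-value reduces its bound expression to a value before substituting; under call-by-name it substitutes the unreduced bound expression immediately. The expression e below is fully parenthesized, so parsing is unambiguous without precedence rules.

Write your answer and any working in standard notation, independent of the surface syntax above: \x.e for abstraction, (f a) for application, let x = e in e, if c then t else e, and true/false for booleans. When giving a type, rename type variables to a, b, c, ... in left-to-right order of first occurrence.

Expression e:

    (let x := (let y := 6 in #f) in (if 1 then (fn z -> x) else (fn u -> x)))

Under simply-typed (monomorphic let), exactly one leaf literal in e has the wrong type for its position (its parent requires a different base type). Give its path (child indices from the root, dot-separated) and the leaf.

Trace:
let y : Int
let x : Bool
  unify Int ~ Bool
  FAIL: mismatch Int ~ Bool

Answer: 1.0 : 1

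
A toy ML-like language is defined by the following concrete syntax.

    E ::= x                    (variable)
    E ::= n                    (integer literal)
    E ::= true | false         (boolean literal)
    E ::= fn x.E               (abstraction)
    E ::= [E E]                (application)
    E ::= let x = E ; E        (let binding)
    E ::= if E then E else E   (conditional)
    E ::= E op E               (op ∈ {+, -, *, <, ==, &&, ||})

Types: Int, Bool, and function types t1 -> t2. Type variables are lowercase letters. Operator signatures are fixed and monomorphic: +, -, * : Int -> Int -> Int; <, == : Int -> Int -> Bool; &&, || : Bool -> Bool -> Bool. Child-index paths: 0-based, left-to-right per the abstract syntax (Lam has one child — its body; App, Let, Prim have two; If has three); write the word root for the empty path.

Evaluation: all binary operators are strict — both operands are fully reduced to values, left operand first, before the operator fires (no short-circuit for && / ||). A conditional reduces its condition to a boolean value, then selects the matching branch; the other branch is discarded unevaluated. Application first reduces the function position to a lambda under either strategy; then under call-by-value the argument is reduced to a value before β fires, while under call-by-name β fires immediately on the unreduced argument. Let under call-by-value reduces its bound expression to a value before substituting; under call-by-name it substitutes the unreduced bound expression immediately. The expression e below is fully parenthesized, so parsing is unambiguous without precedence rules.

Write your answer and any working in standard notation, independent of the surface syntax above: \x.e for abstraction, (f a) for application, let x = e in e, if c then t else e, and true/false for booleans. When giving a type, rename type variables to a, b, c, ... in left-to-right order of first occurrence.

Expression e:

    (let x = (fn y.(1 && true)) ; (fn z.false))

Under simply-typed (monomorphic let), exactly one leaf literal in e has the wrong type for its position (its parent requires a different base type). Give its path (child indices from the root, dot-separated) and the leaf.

Working:
  unify Int ~ Bool
  FAIL: mismatch Int ~ Bool

Answer: 0.0.0 : 1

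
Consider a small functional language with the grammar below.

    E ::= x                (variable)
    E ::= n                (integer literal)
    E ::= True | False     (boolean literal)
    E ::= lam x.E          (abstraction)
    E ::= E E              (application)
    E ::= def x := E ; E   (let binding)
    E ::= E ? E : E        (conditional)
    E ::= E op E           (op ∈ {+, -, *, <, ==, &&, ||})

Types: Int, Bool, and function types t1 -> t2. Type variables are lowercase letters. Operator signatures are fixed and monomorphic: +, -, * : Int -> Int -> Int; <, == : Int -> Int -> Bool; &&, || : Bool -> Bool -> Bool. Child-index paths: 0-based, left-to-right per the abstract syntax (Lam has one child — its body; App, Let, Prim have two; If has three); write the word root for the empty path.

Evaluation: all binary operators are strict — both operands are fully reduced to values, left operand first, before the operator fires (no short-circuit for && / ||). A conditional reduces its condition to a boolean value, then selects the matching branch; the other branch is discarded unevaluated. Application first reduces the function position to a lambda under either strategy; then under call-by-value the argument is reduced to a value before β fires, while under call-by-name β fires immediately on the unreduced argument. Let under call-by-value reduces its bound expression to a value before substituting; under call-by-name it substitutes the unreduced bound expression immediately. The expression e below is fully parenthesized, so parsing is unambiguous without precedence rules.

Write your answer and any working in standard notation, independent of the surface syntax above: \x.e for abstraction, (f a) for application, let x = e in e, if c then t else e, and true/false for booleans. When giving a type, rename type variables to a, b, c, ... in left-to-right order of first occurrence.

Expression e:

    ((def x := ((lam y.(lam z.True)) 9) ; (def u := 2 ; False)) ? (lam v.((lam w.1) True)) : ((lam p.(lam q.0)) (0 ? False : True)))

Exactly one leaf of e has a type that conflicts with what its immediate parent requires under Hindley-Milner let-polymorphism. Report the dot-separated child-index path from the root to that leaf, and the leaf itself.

Answer: 2.1.0 : 0

Trace:
\z._ : b -> Bool
\y._ : a -> b -> Bool
  unify a -> b -> Bool ~ Int -> c
  unify a ~ Int
  unify b -> Bool ~ c
_ _ : b -> Bool
let x : forall. b -> Bool
let u : Int
  unify Bool ~ Bool
\w._ : e -> Int
  unify e -> Int ~ Bool -> f
  unify e ~ Bool
  unify Int ~ f
_ _ : Int
\v._ : d -> Int
\q._ : h -> Int
\p._ : g -> h -> Int
  unify Int ~ Bool
  FAIL: mismatch Int ~ Bool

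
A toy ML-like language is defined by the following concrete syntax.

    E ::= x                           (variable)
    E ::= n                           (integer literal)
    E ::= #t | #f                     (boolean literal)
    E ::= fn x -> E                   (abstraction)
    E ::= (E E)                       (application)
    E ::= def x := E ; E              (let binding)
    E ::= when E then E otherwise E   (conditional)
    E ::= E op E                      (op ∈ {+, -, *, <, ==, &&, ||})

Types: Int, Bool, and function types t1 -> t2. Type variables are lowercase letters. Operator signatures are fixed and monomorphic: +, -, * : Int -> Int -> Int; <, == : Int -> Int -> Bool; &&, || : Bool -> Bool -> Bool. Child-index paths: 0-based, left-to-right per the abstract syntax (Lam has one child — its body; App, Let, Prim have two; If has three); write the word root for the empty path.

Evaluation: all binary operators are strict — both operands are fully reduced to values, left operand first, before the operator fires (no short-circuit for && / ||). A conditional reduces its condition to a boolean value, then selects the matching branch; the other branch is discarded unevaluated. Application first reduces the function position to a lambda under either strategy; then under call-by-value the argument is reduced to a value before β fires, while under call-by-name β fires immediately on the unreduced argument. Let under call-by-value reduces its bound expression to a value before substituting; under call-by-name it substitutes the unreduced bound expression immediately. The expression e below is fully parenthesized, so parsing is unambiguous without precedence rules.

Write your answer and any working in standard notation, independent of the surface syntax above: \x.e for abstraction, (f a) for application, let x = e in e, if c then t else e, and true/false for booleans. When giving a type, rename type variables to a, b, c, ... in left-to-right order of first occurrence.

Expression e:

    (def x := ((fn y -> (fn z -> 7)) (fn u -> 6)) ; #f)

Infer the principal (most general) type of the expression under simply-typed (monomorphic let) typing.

Answer: Bool

Trace:
\z._ : b -> Int
\y._ : a -> b -> Int
\u._ : c -> Int
  unify a -> b -> Int ~ (c -> Int) -> d
  unify a ~ c -> Int
  unify b -> Int ~ d
_ _ : b -> Int
let x : b -> Int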